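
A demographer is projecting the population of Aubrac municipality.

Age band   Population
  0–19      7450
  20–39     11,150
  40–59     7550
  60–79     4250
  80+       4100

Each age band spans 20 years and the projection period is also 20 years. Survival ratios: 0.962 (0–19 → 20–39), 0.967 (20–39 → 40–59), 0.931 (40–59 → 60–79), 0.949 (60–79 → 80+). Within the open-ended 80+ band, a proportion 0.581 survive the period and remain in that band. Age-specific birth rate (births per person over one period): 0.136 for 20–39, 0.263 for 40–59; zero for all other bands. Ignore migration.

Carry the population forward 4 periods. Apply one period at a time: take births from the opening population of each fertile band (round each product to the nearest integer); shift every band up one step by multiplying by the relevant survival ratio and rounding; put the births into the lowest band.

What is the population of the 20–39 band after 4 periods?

(Groups numbered youngest = 1 to oldest = 5.)
[period 1]
Births: 11150 × 0.136 = 1516 ; 7550 × 0.263 = 1986 → total 3502
Group 2: 7450 × 0.962 = 7167
Group 3: 11150 × 0.967 = 10782
Group 4: 7550 × 0.931 = 7029
Group 5: 4250 × 0.949 + 4100 × 0.581 = 4033 + 2382 = 6415
End of period: [3502, 7167, 10782, 7029, 6415]
[period 2]
Births: 7167 × 0.136 = 975 ; 10782 × 0.263 = 2836 → total 3811
Group 2: 3502 × 0.962 = 3369
Group 3: 7167 × 0.967 = 6930
Group 4: 10782 × 0.931 = 10038
Group 5: 7029 × 0.949 + 6415 × 0.581 = 6671 + 3727 = 10398
End of period: [3811, 3369, 6930, 10038, 10398]
[period 3]
Births: 3369 × 0.136 = 458 ; 6930 × 0.263 = 1823 → total 2281
Group 2: 3811 × 0.962 = 3666
Group 3: 3369 × 0.967 = 3258
Group 4: 6930 × 0.931 = 6452
Group 5: 10038 × 0.949 + 10398 × 0.581 = 9526 + 6041 = 15567
End of period: [2281, 3666, 3258, 6452, 15567]
[period 4]
Births: 3666 × 0.136 = 499 ; 3258 × 0.263 = 857 → total 1356
Group 2: 2281 × 0.962 = 2194
Group 3: 3666 × 0.967 = 3545
Group 4: 3258 × 0.931 = 3033
Group 5: 6452 × 0.949 + 15567 × 0.581 = 6123 + 9044 = 15167
End of period: [1356, 2194, 3545, 3033, 15167]

2194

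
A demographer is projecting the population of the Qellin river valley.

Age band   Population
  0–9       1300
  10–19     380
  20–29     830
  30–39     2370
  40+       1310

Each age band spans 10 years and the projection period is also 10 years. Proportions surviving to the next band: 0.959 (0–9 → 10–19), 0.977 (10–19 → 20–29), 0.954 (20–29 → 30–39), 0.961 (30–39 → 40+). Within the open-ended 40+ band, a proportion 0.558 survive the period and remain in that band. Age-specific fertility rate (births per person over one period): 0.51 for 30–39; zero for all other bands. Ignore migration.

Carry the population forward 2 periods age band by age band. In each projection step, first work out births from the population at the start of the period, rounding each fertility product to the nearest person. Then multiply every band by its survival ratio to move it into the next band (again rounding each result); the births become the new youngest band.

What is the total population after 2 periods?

5575

Period 1:
Births: 2370 × 0.51 = 1209
10–19: 1300 × 0.959 = 1247
20–29: 380 × 0.977 = 371
30–39: 830 × 0.954 = 792
40+: 2370 × 0.961 + 1310 × 0.558 = 2278 + 731 = 3009
End of period: [1209, 1247, 371, 792, 3009]
Period 2:
Births: 792 × 0.51 = 404
10–19: 1209 × 0.959 = 1159
20–29: 1247 × 0.977 = 1218
30–39: 371 × 0.954 = 354
40+: 792 × 0.961 + 3009 × 0.558 = 761 + 1679 = 2440
End of period: [404, 1159, 1218, 354, 2440]
Total after period 2: 404 + 1159 + 1218 + 354 + 2440 = 5575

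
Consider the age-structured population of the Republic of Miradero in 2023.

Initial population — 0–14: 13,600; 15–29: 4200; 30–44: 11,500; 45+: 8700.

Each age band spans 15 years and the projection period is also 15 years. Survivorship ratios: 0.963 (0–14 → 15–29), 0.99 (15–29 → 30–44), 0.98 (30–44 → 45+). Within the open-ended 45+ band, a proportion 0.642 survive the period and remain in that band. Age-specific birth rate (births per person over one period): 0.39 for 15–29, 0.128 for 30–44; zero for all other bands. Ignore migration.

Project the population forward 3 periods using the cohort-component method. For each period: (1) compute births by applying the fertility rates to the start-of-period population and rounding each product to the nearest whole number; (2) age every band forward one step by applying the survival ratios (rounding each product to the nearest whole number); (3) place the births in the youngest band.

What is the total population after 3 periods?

33494

[period 1]
Births: 4200 * 0.39 = 1638, 11500 * 0.128 = 1472 — total 3110
15–29: 13600 * 0.963 = 13097
30–44: 4200 * 0.99 = 4158
45+: 11500 * 0.98 + 8700 * 0.642 = 11270 + 5585 = 16855
End of period: [3110, 13097, 4158, 16855]
[period 2]
Births: 13097 * 0.39 = 5108, 4158 * 0.128 = 532 — total 5640
15–29: 3110 * 0.963 = 2995
30–44: 13097 * 0.99 = 12966
45+: 4158 * 0.98 + 16855 * 0.642 = 4075 + 10821 = 14896
End of period: [5640, 2995, 12966, 14896]
[period 3]
Births: 2995 * 0.39 = 1168, 12966 * 0.128 = 1660 — total 2828
15–29: 5640 * 0.963 = 5431
30–44: 2995 * 0.99 = 2965
45+: 12966 * 0.98 + 14896 * 0.642 = 12707 + 9563 = 22270
End of period: [2828, 5431, 2965, 22270]
Total after period 3: 2828 + 5431 + 2965 + 22270 = 33494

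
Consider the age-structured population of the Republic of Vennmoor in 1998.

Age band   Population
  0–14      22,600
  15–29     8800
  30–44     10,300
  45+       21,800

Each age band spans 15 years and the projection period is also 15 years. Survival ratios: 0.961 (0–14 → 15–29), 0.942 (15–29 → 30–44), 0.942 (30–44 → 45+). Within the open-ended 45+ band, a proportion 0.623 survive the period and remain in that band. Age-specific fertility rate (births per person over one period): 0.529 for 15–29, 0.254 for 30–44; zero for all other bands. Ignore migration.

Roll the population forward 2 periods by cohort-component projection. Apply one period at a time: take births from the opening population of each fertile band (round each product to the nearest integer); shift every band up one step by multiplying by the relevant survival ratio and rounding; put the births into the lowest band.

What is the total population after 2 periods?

Call the bands 1 to 4, youngest first.
[period 1]
Births: 8800 × 0.529 = 4655 ; 10300 × 0.254 = 2616 ⇒ total 7271
Band 2: 22600 × 0.961 = 21719
Band 3: 8800 × 0.942 = 8290
Band 4: 10300 × 0.942 + 21800 × 0.623 = 9703 + 13581 = 23284
Giving 7271 / 21719 / 8290 / 23284.
[period 2]
Births: 21719 × 0.529 = 11489 ; 8290 × 0.254 = 2106 ⇒ total 13595
Band 2: 7271 × 0.961 = 6987
Band 3: 21719 × 0.942 = 20459
Band 4: 8290 × 0.942 + 23284 × 0.623 = 7809 + 14506 = 22315
Giving 13595 / 6987 / 20459 / 22315.
Total after period 2: 13595 + 6987 + 20459 + 22315 = 63356

63356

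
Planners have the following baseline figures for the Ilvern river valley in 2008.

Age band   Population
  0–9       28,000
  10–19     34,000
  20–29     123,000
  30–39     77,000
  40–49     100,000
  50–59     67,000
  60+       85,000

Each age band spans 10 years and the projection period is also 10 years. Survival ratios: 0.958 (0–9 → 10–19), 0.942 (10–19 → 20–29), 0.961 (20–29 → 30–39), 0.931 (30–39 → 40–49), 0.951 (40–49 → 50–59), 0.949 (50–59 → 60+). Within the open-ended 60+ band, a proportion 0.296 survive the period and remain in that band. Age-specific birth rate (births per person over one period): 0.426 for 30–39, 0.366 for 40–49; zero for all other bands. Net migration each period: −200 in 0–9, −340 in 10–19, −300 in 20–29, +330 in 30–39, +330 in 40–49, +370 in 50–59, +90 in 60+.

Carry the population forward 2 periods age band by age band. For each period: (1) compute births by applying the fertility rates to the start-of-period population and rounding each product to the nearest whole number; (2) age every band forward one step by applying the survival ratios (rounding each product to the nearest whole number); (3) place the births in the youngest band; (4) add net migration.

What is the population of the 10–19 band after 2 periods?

[period 1]
Births: 77000 × 0.426 = 32802 ; 100000 × 0.366 = 36600 — total 69402
10–19: 28000 × 0.958 = 26824
20–29: 34000 × 0.942 = 32028
30–39: 123000 × 0.961 = 118203
40–49: 77000 × 0.931 = 71687
50–59: 100000 × 0.951 = 95100
60+: 67000 × 0.949 + 85000 × 0.296 = 63583 + 25160 = 88743
Net migration: 0–9 − 200 → 69202; 10–19 − 340 → 26484; 20–29 − 300 → 31728; 30–39 + 330 → 118533; 40–49 + 330 → 72017; 50–59 + 370 → 95470; 60+ + 90 → 88833
Giving 69202 / 26484 / 31728 / 118533 / 72017 / 95470 / 88833.
[period 2]
Births: 118533 × 0.426 = 50495 ; 72017 × 0.366 = 26358 — total 76853
10–19: 69202 × 0.958 = 66296
20–29: 26484 × 0.942 = 24948
30–39: 31728 × 0.961 = 30491
40–49: 118533 × 0.931 = 110354
50–59: 72017 × 0.951 = 68488
60+: 95470 × 0.949 + 88833 × 0.296 = 90601 + 26295 = 116896
Net migration: 0–9 − 200 → 76653; 10–19 − 340 → 65956; 20–29 − 300 → 24648; 30–39 + 330 → 30821; 40–49 + 330 → 110684; 50–59 + 370 → 68858; 60+ + 90 → 116986
Giving 76653 / 65956 / 24648 / 30821 / 110684 / 68858 / 116986.

65956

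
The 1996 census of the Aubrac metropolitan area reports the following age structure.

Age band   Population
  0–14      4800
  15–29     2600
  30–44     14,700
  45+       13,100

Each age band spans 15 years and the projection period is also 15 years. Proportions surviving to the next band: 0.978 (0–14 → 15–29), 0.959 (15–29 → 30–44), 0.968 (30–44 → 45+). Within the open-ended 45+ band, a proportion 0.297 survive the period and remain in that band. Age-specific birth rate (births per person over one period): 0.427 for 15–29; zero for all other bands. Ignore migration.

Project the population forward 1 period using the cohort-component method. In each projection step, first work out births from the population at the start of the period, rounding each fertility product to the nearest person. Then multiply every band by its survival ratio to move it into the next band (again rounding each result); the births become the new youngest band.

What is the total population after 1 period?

26418

(Bands numbered youngest = 1 to oldest = 4.)
Period 1.
Births: 2600 × 0.427 = 1110
Band 2: 4800 × 0.978 = 4694
Band 3: 2600 × 0.959 = 2493
Band 4: 14700 × 0.968 + 13100 × 0.297 = 14230 + 3891 = 18121
Population now: 0–14=1110, 15–29=4694, 30–44=2493, 45+=18121
Total after period 1: 1110 + 4694 + 2493 + 18121 = 26418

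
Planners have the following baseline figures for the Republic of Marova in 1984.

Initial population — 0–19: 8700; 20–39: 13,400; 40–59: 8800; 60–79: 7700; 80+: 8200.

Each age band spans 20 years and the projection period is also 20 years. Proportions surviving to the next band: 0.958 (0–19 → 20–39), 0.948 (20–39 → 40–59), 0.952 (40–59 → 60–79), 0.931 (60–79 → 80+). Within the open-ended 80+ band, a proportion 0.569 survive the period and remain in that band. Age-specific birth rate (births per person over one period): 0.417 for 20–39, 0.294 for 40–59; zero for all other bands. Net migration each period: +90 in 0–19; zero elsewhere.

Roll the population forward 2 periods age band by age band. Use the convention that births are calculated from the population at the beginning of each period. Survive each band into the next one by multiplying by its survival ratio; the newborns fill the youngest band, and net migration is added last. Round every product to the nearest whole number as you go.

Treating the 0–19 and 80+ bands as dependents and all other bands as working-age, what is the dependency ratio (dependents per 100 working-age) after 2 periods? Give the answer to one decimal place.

78.2

Period 1:
Births: 13400 × 0.417 = 5588  |  8800 × 0.294 = 2587 → total 8175
20–39: 8700 × 0.958 = 8335
40–59: 13400 × 0.948 = 12703
60–79: 8800 × 0.952 = 8378
80+: 7700 × 0.931 + 8200 × 0.569 = 7169 + 4666 = 11835
Net migration: 0–19 + 90 → 8265
→ [8265, 8335, 12703, 8378, 11835]
Period 2:
Births: 8335 × 0.417 = 3476  |  12703 × 0.294 = 3735 → total 7211
20–39: 8265 × 0.958 = 7918
40–59: 8335 × 0.948 = 7902
60–79: 12703 × 0.952 = 12093
80+: 8378 × 0.931 + 11835 × 0.569 = 7800 + 6734 = 14534
Net migration: 0–19 + 90 → 7301
→ [7301, 7918, 7902, 12093, 14534]
Dependents (band 0–19 + band 80+) = 7301 + 14534 = 21835; working-age = 27913; ratio = 21835/27913 × 100 = 78.2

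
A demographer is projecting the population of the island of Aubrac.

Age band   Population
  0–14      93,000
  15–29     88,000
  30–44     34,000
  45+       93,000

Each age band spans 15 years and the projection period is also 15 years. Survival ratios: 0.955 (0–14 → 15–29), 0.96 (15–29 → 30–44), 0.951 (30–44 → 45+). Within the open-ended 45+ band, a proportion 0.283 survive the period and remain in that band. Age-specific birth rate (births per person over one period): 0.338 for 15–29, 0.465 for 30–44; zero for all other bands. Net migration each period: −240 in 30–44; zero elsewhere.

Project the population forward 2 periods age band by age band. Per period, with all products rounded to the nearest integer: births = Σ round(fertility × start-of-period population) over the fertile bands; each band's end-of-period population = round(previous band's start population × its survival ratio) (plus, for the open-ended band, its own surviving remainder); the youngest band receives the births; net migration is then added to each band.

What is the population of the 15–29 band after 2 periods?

43504

After projecting period 1:
Births: 88000 × 0.338 = 29744 ; 34000 × 0.465 = 15810 → total 45554
15–29: 93000 × 0.955 = 88815
30–44: 88000 × 0.96 = 84480
45+: 34000 × 0.951 + 93000 × 0.283 = 32334 + 26319 = 58653
Net migration: 30–44 − 240 → 84240
Giving 45554 / 88815 / 84240 / 58653.
After projecting period 2:
Births: 88815 × 0.338 = 30019 ; 84240 × 0.465 = 39172 → total 69191
15–29: 45554 × 0.955 = 43504
30–44: 88815 × 0.96 = 85262
45+: 84240 × 0.951 + 58653 × 0.283 = 80112 + 16599 = 96711
Net migration: 30–44 − 240 → 85022
Giving 69191 / 43504 / 85022 / 96711.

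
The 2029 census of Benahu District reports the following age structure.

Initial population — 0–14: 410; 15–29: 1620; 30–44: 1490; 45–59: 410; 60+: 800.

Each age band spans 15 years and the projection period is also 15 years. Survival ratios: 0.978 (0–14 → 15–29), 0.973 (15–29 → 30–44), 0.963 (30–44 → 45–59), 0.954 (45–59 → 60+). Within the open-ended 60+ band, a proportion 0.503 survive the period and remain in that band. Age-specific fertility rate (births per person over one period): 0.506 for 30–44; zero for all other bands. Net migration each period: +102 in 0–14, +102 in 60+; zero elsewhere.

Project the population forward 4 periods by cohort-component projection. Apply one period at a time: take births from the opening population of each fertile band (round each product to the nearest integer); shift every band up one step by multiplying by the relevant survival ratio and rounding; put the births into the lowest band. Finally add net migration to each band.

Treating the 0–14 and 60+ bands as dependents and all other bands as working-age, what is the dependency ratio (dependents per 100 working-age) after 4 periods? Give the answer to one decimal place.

Numbering the bands 1..5 from youngest to oldest:
[period 1]
Births: 1490 × 0.506 = 754
Band 2: 410 × 0.978 = 401
Band 3: 1620 × 0.973 = 1576
Band 4: 1490 × 0.963 = 1435
Band 5: 410 × 0.954 + 800 × 0.503 = 391 + 402 = 793
Net migration: Band 1 + 102 → 856; Band 5 + 102 → 895
Giving 856 / 401 / 1576 / 1435 / 895.
[period 2]
Births: 1576 × 0.506 = 797
Band 2: 856 × 0.978 = 837
Band 3: 401 × 0.973 = 390
Band 4: 1576 × 0.963 = 1518
Band 5: 1435 × 0.954 + 895 × 0.503 = 1369 + 450 = 1819
Net migration: Band 1 + 102 → 899; Band 5 + 102 → 1921
Giving 899 / 837 / 390 / 1518 / 1921.
[period 3]
Births: 390 × 0.506 = 197
Band 2: 899 × 0.978 = 879
Band 3: 837 × 0.973 = 814
Band 4: 390 × 0.963 = 376
Band 5: 1518 × 0.954 + 1921 × 0.503 = 1448 + 966 = 2414
Net migration: Band 1 + 102 → 299; Band 5 + 102 → 2516
Giving 299 / 879 / 814 / 376 / 2516.
[period 4]
Births: 814 × 0.506 = 412
Band 2: 299 × 0.978 = 292
Band 3: 879 × 0.973 = 855
Band 4: 814 × 0.963 = 784
Band 5: 376 × 0.954 + 2516 × 0.503 = 359 + 1266 = 1625
Net migration: Band 1 + 102 → 514; Band 5 + 102 → 1727
Giving 514 / 292 / 855 / 784 / 1727.
Dependents (band 0–14 + band 60+) = 514 + 1727 = 2241; working-age = 1931; ratio = 2241/1931 × 100 = 116.1

116.1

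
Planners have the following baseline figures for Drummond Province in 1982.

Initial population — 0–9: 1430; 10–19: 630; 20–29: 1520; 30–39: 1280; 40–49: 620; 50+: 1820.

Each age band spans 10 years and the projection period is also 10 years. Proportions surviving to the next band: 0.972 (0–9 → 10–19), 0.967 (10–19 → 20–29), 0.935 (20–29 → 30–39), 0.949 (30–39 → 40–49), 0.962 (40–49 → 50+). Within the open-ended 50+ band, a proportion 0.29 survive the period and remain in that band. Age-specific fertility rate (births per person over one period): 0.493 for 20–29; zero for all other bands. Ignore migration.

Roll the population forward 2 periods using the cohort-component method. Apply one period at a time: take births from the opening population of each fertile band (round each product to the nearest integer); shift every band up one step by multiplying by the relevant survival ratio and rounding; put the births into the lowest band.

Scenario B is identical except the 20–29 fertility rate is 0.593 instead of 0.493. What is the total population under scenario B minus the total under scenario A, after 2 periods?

209

Numbering the bands 1..6 from youngest to oldest:
Period 1.
Births: 1520 × 0.493 = 749
Band 2: 1430 × 0.972 = 1390
Band 3: 630 × 0.967 = 609
Band 4: 1520 × 0.935 = 1421
Band 5: 1280 × 0.949 = 1215
Band 6: 620 × 0.962 + 1820 × 0.29 = 596 + 528 = 1124
End of period: [749, 1390, 609, 1421, 1215, 1124]
Period 2.
Births: 609 × 0.493 = 300
Band 2: 749 × 0.972 = 728
Band 3: 1390 × 0.967 = 1344
Band 4: 609 × 0.935 = 569
Band 5: 1421 × 0.949 = 1349
Band 6: 1215 × 0.962 + 1124 × 0.29 = 1169 + 326 = 1495
End of period: [300, 728, 1344, 569, 1349, 1495]
Scenario A total after 2 periods: 5785
Scenario B projection —
Period 1.
Births: 1520 × 0.593 = 901
Band 2: 1430 × 0.972 = 1390
Band 3: 630 × 0.967 = 609
Band 4: 1520 × 0.935 = 1421
Band 5: 1280 × 0.949 = 1215
Band 6: 620 × 0.962 + 1820 × 0.29 = 596 + 528 = 1124
End of period: [901, 1390, 609, 1421, 1215, 1124]
Period 2.
Births: 609 × 0.593 = 361
Band 2: 901 × 0.972 = 876
Band 3: 1390 × 0.967 = 1344
Band 4: 609 × 0.935 = 569
Band 5: 1421 × 0.949 = 1349
Band 6: 1215 × 0.962 + 1124 × 0.29 = 1169 + 326 = 1495
End of period: [361, 876, 1344, 569, 1349, 1495]
Scenario B total after 2 periods: 5994
Difference B − A = 5994 − 5785 = 209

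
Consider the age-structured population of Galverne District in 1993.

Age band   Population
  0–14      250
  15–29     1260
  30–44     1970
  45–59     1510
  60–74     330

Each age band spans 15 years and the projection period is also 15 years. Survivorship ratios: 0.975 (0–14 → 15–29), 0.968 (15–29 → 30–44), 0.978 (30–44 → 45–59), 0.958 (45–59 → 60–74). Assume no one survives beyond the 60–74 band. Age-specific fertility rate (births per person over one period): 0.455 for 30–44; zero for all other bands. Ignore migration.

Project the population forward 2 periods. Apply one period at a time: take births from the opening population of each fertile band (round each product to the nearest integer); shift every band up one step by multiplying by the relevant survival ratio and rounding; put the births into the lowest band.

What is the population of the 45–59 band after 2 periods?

— Period 1 —
Births: 1970 × 0.455 = 896
15–29: 250 × 0.975 = 244
30–44: 1260 × 0.968 = 1220
45–59: 1970 × 0.978 = 1927
60–74: 1510 × 0.958 = 1447
End of period: [896, 244, 1220, 1927, 1447]
— Period 2 —
Births: 1220 × 0.455 = 555
15–29: 896 × 0.975 = 874
30–44: 244 × 0.968 = 236
45–59: 1220 × 0.978 = 1193
60–74: 1927 × 0.958 = 1846
End of period: [555, 874, 236, 1193, 1846]

1193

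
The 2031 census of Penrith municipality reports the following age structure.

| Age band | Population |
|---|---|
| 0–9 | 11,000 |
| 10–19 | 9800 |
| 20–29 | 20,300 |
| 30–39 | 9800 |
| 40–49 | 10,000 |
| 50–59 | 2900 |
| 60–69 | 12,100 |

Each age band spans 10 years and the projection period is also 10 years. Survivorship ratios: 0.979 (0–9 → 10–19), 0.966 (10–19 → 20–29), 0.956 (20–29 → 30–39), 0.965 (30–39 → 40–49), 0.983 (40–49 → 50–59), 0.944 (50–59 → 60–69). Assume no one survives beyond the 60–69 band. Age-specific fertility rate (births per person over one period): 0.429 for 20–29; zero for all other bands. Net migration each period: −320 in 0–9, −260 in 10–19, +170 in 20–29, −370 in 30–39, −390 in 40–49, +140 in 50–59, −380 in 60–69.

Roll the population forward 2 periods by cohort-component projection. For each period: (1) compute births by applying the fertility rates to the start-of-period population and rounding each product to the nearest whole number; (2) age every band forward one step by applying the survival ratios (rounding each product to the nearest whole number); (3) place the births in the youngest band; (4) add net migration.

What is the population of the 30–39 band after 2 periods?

After projecting period 1:
Births: 20300 × 0.429 = 8709
10–19: 11000 × 0.979 = 10769
20–29: 9800 × 0.966 = 9467
30–39: 20300 × 0.956 = 19407
40–49: 9800 × 0.965 = 9457
50–59: 10000 × 0.983 = 9830
60–69: 2900 × 0.944 = 2738
Net migration: 0–9 − 320 → 8389; 10–19 − 260 → 10509; 20–29 + 170 → 9637; 30–39 − 370 → 19037; 40–49 − 390 → 9067; 50–59 + 140 → 9970; 60–69 − 380 → 2358
→ [8389, 10509, 9637, 19037, 9067, 9970, 2358]
After projecting period 2:
Births: 9637 × 0.429 = 4134
10–19: 8389 × 0.979 = 8213
20–29: 10509 × 0.966 = 10152
30–39: 9637 × 0.956 = 9213
40–49: 19037 × 0.965 = 18371
50–59: 9067 × 0.983 = 8913
60–69: 9970 × 0.944 = 9412
Net migration: 0–9 − 320 → 3814; 10–19 − 260 → 7953; 20–29 + 170 → 10322; 30–39 − 370 → 8843; 40–49 − 390 → 17981; 50–59 + 140 → 9053; 60–69 − 380 → 9032
→ [3814, 7953, 10322, 8843, 17981, 9053, 9032]

8843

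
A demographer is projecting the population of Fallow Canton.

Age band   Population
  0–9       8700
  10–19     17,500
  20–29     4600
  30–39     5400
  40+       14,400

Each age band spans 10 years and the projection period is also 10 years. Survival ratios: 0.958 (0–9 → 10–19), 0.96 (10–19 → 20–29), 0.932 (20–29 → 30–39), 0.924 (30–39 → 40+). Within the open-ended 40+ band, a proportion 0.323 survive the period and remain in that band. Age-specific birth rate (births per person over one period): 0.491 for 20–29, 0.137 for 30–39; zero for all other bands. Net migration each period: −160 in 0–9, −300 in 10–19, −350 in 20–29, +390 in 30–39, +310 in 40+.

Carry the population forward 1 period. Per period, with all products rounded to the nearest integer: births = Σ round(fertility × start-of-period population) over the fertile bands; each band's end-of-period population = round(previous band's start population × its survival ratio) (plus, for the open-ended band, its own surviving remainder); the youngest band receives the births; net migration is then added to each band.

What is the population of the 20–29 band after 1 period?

Let band 1 be 0–9 through band 5 = 40+.
Period 1:
Births: 4600 × 0.491 = 2259  |  5400 × 0.137 = 740 — total 2999
Band 2: 8700 × 0.958 = 8335
Band 3: 17500 × 0.96 = 16800
Band 4: 4600 × 0.932 = 4287
Band 5: 5400 × 0.924 + 14400 × 0.323 = 4990 + 4651 = 9641
Net migration: Band 1 − 160 → 2839; Band 2 − 300 → 8035; Band 3 − 350 → 16450; Band 4 + 390 → 4677; Band 5 + 310 → 9951
Population now: 0–9=2839, 10–19=8035, 20–29=16450, 30–39=4677, 40+=9951

16450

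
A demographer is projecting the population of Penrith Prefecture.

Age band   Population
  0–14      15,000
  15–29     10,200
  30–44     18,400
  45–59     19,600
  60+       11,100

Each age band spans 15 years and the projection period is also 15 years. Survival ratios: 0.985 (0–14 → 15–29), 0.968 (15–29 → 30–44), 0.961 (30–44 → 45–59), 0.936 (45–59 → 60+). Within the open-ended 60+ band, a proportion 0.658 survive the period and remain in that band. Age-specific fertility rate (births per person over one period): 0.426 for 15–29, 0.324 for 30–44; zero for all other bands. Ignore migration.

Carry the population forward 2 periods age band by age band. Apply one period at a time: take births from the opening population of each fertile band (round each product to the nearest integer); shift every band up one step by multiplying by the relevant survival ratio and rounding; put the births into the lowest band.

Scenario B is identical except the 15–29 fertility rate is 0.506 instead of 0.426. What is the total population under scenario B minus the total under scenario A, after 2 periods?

1986

Let group 1 be 0–14 through group 5 = 60+.
[period 1]
Births: 10200 × 0.426 = 4345 ; 18400 × 0.324 = 5962 → 10307
Group 2: 15000 × 0.985 = 14775
Group 3: 10200 × 0.968 = 9874
Group 4: 18400 × 0.961 = 17682
Group 5: 19600 × 0.936 + 11100 × 0.658 = 18346 + 7304 = 25650
→ [10307, 14775, 9874, 17682, 25650]
[period 2]
Births: 14775 × 0.426 = 6294 ; 9874 × 0.324 = 3199 → 9493
Group 2: 10307 × 0.985 = 10152
Group 3: 14775 × 0.968 = 14302
Group 4: 9874 × 0.961 = 9489
Group 5: 17682 × 0.936 + 25650 × 0.658 = 16550 + 16878 = 33428
→ [9493, 10152, 14302, 9489, 33428]
Scenario A total after 2 periods: 76864
Scenario B projection —
[period 1]
Births: 10200 × 0.506 = 5161 ; 18400 × 0.324 = 5962 → 11123
Group 2: 15000 × 0.985 = 14775
Group 3: 10200 × 0.968 = 9874
Group 4: 18400 × 0.961 = 17682
Group 5: 19600 × 0.936 + 11100 × 0.658 = 18346 + 7304 = 25650
→ [11123, 14775, 9874, 17682, 25650]
[period 2]
Births: 14775 × 0.506 = 7476 ; 9874 × 0.324 = 3199 → 10675
Group 2: 11123 × 0.985 = 10956
Group 3: 14775 × 0.968 = 14302
Group 4: 9874 × 0.961 = 9489
Group 5: 17682 × 0.936 + 25650 × 0.658 = 16550 + 16878 = 33428
→ [10675, 10956, 14302, 9489, 33428]
Scenario B total after 2 periods: 78850
Difference B − A = 78850 − 76864 = 1986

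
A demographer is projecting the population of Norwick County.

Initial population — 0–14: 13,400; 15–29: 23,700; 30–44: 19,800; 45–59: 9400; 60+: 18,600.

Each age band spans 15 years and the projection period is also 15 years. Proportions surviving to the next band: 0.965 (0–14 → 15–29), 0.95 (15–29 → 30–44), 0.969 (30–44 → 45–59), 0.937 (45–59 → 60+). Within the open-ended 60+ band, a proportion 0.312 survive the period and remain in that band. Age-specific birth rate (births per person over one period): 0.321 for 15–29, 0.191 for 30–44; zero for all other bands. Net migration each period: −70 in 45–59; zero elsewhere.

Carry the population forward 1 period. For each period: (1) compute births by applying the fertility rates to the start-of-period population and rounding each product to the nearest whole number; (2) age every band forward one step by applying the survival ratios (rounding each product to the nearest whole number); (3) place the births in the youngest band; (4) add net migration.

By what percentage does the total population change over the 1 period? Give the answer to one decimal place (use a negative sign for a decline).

Call the bands 1 to 5, youngest first.
Period 1.
Births: 23700 * 0.321 = 7608  |  19800 * 0.191 = 3782 → total 11390
Band 2: 13400 * 0.965 = 12931
Band 3: 23700 * 0.95 = 22515
Band 4: 19800 * 0.969 = 19186
Band 5: 9400 * 0.937 + 18600 * 0.312 = 8808 + 5803 = 14611
Net migration: Band 4 − 70 → 19116
→ [11390, 12931, 22515, 19116, 14611]
Total: 84900 → 80563; change = -4337; percentage change = -5.1%

-5.1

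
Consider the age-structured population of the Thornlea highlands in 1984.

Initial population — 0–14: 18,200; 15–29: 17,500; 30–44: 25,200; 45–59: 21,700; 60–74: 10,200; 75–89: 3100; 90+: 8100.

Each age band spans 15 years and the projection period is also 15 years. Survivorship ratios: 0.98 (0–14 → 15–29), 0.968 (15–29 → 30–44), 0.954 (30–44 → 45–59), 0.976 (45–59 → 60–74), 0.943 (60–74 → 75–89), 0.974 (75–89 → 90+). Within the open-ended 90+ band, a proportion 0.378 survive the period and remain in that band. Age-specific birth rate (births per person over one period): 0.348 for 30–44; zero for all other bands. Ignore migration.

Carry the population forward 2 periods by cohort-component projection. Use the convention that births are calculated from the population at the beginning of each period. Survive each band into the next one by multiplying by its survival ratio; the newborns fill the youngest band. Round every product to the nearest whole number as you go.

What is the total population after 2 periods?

103020

Let band 1 be 0–14 through band 7 = 90+.
After projecting period 1:
Births: 25200 * 0.348 = 8770
Band 2: 18200 * 0.98 = 17836
Band 3: 17500 * 0.968 = 16940
Band 4: 25200 * 0.954 = 24041
Band 5: 21700 * 0.976 = 21179
Band 6: 10200 * 0.943 = 9619
Band 7: 3100 * 0.974 + 8100 * 0.378 = 3019 + 3062 = 6081
Population now: 0–14=8770, 15–29=17836, 30–44=16940, 45–59=24041, 60–74=21179, 75–89=9619, 90+=6081
After projecting period 2:
Births: 16940 * 0.348 = 5895
Band 2: 8770 * 0.98 = 8595
Band 3: 17836 * 0.968 = 17265
Band 4: 16940 * 0.954 = 16161
Band 5: 24041 * 0.976 = 23464
Band 6: 21179 * 0.943 = 19972
Band 7: 9619 * 0.974 + 6081 * 0.378 = 9369 + 2299 = 11668
Population now: 0–14=5895, 15–29=8595, 30–44=17265, 45–59=16161, 60–74=23464, 75–89=19972, 90+=11668
Total after period 2: 5895 + 8595 + 17265 + 16161 + 23464 + 19972 + 11668 = 103020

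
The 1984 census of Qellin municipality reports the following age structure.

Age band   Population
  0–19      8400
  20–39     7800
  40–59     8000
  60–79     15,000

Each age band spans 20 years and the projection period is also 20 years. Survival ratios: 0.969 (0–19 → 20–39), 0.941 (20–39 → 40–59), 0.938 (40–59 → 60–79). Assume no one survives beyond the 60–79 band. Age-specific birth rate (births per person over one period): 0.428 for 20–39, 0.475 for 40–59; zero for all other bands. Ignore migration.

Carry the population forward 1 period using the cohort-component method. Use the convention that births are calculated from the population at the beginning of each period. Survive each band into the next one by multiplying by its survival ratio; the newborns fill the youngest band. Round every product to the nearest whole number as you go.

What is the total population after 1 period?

After projecting period 1:
Births: 7800 * 0.428 = 3338, 8000 * 0.475 = 3800 — total 7138
20–39: 8400 * 0.969 = 8140
40–59: 7800 * 0.941 = 7340
60–79: 8000 * 0.938 = 7504
Population now: 0–19=7138, 20–39=8140, 40–59=7340, 60–79=7504
Total after period 1: 7138 + 8140 + 7340 + 7504 = 30122

30122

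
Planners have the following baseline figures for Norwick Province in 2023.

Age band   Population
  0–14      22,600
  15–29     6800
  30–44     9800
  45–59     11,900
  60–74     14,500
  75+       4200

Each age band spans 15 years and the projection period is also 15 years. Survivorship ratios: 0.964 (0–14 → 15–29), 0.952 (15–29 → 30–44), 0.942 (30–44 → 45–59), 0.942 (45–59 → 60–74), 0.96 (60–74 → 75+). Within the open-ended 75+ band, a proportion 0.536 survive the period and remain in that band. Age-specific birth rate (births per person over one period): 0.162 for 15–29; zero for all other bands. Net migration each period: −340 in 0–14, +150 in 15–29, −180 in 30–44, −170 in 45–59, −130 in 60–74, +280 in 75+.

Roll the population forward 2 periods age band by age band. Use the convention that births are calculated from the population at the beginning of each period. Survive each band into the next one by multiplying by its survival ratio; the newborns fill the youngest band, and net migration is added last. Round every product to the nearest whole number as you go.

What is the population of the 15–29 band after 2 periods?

885

Period 1.
Births: 6800 × 0.162 = 1102
15–29: 22600 × 0.964 = 21786
30–44: 6800 × 0.952 = 6474
45–59: 9800 × 0.942 = 9232
60–74: 11900 × 0.942 = 11210
75+: 14500 × 0.96 + 4200 × 0.536 = 13920 + 2251 = 16171
Net migration: 0–14 − 340 → 762; 15–29 + 150 → 21936; 30–44 − 180 → 6294; 45–59 − 170 → 9062; 60–74 − 130 → 11080; 75+ + 280 → 16451
Population now: 0–14=762, 15–29=21936, 30–44=6294, 45–59=9062, 60–74=11080, 75+=16451
Period 2.
Births: 21936 × 0.162 = 3554
15–29: 762 × 0.964 = 735
30–44: 21936 × 0.952 = 20883
45–59: 6294 × 0.942 = 5929
60–74: 9062 × 0.942 = 8536
75+: 11080 × 0.96 + 16451 × 0.536 = 10637 + 8818 = 19455
Net migration: 0–14 − 340 → 3214; 15–29 + 150 → 885; 30–44 − 180 → 20703; 45–59 − 170 → 5759; 60–74 − 130 → 8406; 75+ + 280 → 19735
Population now: 0–14=3214, 15–29=885, 30–44=20703, 45–59=5759, 60–74=8406, 75+=19735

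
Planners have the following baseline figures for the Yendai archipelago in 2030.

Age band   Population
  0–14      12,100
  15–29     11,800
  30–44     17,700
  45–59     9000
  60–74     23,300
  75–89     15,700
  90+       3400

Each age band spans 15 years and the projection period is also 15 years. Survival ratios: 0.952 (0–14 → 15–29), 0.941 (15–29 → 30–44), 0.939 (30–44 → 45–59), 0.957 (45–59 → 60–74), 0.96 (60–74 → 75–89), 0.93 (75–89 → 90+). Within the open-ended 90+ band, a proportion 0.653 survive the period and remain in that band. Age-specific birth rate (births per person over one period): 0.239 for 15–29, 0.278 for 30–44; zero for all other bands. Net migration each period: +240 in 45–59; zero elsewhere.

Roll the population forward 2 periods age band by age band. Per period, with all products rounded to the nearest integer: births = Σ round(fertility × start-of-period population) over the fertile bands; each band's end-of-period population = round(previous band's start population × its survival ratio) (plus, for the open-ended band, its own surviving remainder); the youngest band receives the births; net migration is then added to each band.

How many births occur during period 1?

Call the bands 1 to 7, youngest first.
Period 1:
Births: 11800 × 0.239 = 2820  |  17700 × 0.278 = 4921 ⇒ total 7741
Band 2: 12100 × 0.952 = 11519
Band 3: 11800 × 0.941 = 11104
Band 4: 17700 × 0.939 = 16620
Band 5: 9000 × 0.957 = 8613
Band 6: 23300 × 0.96 = 22368
Band 7: 15700 × 0.93 + 3400 × 0.653 = 14601 + 2220 = 16821
Net migration: Band 4 + 240 → 16860
End of period: [7741, 11519, 11104, 16860, 8613, 22368, 16821]

7741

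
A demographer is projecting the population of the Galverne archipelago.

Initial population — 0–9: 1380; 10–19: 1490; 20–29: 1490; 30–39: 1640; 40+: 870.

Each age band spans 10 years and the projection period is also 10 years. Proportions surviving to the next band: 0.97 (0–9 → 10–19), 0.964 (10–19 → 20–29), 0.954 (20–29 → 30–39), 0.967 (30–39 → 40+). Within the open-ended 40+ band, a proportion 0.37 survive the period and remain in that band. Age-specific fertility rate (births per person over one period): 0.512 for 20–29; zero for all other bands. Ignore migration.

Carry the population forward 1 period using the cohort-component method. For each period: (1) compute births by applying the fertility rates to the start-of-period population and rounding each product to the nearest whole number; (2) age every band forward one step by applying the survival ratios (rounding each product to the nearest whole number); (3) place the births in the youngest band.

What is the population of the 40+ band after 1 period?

1908

Period 1.
Births: 1490 × 0.512 = 763
10–19: 1380 × 0.97 = 1339
20–29: 1490 × 0.964 = 1436
30–39: 1490 × 0.954 = 1421
40+: 1640 × 0.967 + 870 × 0.37 = 1586 + 322 = 1908
→ [763, 1339, 1436, 1421, 1908]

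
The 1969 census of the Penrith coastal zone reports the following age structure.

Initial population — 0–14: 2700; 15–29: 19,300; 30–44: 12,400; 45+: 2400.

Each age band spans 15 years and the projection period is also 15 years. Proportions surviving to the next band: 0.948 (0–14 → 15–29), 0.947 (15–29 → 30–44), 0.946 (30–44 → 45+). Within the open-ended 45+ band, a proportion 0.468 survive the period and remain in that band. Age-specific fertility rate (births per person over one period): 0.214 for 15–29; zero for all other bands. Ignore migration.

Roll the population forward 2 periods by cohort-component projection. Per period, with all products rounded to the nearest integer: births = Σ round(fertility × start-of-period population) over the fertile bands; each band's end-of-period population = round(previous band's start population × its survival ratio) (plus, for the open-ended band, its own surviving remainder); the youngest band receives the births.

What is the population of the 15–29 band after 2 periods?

[period 1]
Births: 19300 × 0.214 = 4130
15–29: 2700 × 0.948 = 2560
30–44: 19300 × 0.947 = 18277
45+: 12400 × 0.946 + 2400 × 0.468 = 11730 + 1123 = 12853
End of period: [4130, 2560, 18277, 12853]
[period 2]
Births: 2560 × 0.214 = 548
15–29: 4130 × 0.948 = 3915
30–44: 2560 × 0.947 = 2424
45+: 18277 × 0.946 + 12853 × 0.468 = 17290 + 6015 = 23305
End of period: [548, 3915, 2424, 23305]

3915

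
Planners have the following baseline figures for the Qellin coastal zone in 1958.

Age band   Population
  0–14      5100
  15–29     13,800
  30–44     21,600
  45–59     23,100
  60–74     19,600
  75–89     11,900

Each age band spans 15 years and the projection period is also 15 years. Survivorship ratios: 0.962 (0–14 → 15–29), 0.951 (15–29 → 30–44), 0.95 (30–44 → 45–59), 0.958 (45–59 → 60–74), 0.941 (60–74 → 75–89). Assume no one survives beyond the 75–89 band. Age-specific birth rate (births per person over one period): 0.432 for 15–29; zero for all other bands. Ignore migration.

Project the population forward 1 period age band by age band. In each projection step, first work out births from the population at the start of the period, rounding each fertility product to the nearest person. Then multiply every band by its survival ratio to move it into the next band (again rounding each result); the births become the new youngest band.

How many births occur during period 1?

5962

— Period 1 —
Births: 13800 × 0.432 = 5962
15–29: 5100 × 0.962 = 4906
30–44: 13800 × 0.951 = 13124
45–59: 21600 × 0.95 = 20520
60–74: 23100 × 0.958 = 22130
75–89: 19600 × 0.941 = 18444
Giving 5962 / 4906 / 13124 / 20520 / 22130 / 18444.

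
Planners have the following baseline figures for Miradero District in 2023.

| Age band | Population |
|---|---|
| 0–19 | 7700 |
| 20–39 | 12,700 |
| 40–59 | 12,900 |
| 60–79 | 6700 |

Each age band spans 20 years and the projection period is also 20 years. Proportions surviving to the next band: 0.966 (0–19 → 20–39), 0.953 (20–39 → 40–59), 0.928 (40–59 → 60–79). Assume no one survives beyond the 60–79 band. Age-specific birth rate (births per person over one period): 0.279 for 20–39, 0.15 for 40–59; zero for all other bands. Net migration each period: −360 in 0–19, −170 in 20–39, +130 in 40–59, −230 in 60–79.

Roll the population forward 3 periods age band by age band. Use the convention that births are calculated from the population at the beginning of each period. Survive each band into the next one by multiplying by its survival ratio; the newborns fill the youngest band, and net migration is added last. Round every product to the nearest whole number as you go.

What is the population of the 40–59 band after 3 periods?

4680

[period 1]
Births: 12700 * 0.279 = 3543  |  12900 * 0.15 = 1935 ⇒ total 5478
20–39: 7700 * 0.966 = 7438
40–59: 12700 * 0.953 = 12103
60–79: 12900 * 0.928 = 11971
Net migration: 0–19 − 360 → 5118; 20–39 − 170 → 7268; 40–59 + 130 → 12233; 60–79 − 230 → 11741
→ [5118, 7268, 12233, 11741]
[period 2]
Births: 7268 * 0.279 = 2028  |  12233 * 0.15 = 1835 ⇒ total 3863
20–39: 5118 * 0.966 = 4944
40–59: 7268 * 0.953 = 6926
60–79: 12233 * 0.928 = 11352
Net migration: 0–19 − 360 → 3503; 20–39 − 170 → 4774; 40–59 + 130 → 7056; 60–79 − 230 → 11122
→ [3503, 4774, 7056, 11122]
[period 3]
Births: 4774 * 0.279 = 1332  |  7056 * 0.15 = 1058 ⇒ total 2390
20–39: 3503 * 0.966 = 3384
40–59: 4774 * 0.953 = 4550
60–79: 7056 * 0.928 = 6548
Net migration: 0–19 − 360 → 2030; 20–39 − 170 → 3214; 40–59 + 130 → 4680; 60–79 − 230 → 6318
→ [2030, 3214, 4680, 6318]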